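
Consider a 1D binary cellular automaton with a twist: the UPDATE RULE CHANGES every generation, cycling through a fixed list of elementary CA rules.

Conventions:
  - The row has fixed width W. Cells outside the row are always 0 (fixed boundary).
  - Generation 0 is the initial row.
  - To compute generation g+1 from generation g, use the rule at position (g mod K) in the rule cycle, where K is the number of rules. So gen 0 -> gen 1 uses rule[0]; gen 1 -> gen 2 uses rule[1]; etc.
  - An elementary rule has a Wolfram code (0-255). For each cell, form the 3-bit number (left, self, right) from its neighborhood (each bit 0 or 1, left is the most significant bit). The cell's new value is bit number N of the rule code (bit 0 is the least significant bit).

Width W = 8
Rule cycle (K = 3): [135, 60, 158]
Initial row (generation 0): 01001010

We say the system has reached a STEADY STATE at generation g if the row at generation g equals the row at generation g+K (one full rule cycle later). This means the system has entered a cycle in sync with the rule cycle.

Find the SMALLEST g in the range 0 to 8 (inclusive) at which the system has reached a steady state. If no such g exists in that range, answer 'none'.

Gen 0: 01001010
Gen 1 (rule 135): 11011010
Gen 2 (rule 60): 10110111
Gen 3 (rule 158): 10100110
Gen 4 (rule 135): 10101000
Gen 5 (rule 60): 11111100
Gen 6 (rule 158): 11111010
Gen 7 (rule 135): 01110010
Gen 8 (rule 60): 01001011
Gen 9 (rule 158): 11111010
Gen 10 (rule 135): 01110010
Gen 11 (rule 60): 01001011

Answer: 6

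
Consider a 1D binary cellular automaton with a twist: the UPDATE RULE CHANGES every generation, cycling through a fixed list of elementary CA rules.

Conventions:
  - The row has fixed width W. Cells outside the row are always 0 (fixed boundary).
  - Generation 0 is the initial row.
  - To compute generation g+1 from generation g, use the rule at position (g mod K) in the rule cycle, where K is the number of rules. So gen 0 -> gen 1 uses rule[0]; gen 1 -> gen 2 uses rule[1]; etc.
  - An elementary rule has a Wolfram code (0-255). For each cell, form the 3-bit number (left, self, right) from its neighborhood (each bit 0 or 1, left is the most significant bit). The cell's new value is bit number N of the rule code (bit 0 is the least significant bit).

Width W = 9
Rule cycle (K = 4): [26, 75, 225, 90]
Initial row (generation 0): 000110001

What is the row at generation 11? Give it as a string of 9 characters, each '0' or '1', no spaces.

Gen 0: 000110001
Gen 1 (rule 26): 001101010
Gen 2 (rule 75): 111100000
Gen 3 (rule 225): 011101111
Gen 4 (rule 90): 110101001
Gen 5 (rule 26): 100000110
Gen 6 (rule 75): 001111110
Gen 7 (rule 225): 100111110
Gen 8 (rule 90): 011100011
Gen 9 (rule 26): 110010110
Gen 10 (rule 75): 110100110
Gen 11 (rule 225): 011000010

Answer: 011000010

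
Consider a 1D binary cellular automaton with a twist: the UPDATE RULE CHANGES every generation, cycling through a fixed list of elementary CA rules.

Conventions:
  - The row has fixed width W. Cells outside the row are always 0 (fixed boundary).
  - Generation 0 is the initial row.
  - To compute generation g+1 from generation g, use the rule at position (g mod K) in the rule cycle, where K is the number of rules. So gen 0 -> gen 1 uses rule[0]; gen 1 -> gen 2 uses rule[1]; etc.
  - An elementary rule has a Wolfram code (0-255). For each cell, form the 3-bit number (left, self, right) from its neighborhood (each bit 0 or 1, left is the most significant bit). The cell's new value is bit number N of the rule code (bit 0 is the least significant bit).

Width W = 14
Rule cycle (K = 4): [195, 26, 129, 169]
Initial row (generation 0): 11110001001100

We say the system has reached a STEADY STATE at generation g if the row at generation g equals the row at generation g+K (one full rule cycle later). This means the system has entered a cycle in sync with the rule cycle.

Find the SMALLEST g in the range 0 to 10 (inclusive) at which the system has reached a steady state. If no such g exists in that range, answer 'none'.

Answer: none

Derivation:
Gen 0: 11110001001100
Gen 1 (rule 195): 01110110010101
Gen 2 (rule 26): 11000101100000
Gen 3 (rule 129): 00010000001111
Gen 4 (rule 169): 11000111101110
Gen 5 (rule 195): 01011011100110
Gen 6 (rule 26): 10010010011101
Gen 7 (rule 129): 00000000001000
Gen 8 (rule 169): 11111111100011
Gen 9 (rule 195): 01111111101101
Gen 10 (rule 26): 11000000001000
Gen 11 (rule 129): 00011111100011
Gen 12 (rule 169): 11011111001010
Gen 13 (rule 195): 01001111010000
Gen 14 (rule 26): 10111000001000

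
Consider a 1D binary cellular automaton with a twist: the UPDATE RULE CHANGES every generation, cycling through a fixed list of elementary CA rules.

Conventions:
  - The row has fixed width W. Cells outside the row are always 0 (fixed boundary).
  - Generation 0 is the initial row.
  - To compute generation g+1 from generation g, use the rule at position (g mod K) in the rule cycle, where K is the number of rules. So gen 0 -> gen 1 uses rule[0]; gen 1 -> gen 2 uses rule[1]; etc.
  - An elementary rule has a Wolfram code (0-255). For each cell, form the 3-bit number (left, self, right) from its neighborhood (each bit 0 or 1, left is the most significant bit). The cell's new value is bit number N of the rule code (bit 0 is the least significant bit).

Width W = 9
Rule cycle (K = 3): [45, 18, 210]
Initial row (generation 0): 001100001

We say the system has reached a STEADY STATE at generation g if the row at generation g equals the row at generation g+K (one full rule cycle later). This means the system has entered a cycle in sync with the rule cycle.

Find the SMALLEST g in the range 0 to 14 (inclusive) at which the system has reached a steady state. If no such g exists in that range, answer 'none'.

Gen 0: 001100001
Gen 1 (rule 45): 101001101
Gen 2 (rule 18): 000110000
Gen 3 (rule 210): 001011000
Gen 4 (rule 45): 101110011
Gen 5 (rule 18): 000001100
Gen 6 (rule 210): 000010110
Gen 7 (rule 45): 111011100
Gen 8 (rule 18): 000000010
Gen 9 (rule 210): 000000101
Gen 10 (rule 45): 111110111
Gen 11 (rule 18): 000000000
Gen 12 (rule 210): 000000000
Gen 13 (rule 45): 111111111
Gen 14 (rule 18): 000000000
Gen 15 (rule 210): 000000000
Gen 16 (rule 45): 111111111
Gen 17 (rule 18): 000000000

Answer: 11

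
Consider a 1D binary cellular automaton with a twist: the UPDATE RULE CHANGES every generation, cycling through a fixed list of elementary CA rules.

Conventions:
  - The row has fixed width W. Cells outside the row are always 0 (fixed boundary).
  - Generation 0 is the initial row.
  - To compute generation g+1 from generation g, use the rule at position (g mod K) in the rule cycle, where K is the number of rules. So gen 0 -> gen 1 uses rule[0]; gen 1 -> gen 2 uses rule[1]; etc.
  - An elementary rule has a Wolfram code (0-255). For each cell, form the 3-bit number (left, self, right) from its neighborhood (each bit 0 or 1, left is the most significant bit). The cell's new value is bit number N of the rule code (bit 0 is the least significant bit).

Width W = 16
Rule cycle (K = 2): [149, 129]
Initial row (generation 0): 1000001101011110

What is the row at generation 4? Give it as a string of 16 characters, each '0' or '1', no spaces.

Gen 0: 1000001101011110
Gen 1 (rule 149): 1111100001001101
Gen 2 (rule 129): 0111001100000000
Gen 3 (rule 149): 0010100011111111
Gen 4 (rule 129): 1000001001111110

Answer: 1000001001111110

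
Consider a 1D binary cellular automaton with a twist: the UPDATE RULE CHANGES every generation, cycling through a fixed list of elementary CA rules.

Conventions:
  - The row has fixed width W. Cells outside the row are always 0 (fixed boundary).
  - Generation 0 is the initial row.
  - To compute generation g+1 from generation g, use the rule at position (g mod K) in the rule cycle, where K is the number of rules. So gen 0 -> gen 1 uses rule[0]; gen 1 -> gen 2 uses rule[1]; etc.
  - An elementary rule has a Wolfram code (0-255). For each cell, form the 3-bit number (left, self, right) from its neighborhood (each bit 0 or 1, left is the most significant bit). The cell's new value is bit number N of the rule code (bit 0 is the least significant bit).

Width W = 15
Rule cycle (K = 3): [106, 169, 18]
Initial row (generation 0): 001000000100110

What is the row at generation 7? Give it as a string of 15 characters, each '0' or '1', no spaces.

Answer: 010010000000100

Derivation:
Gen 0: 001000000100110
Gen 1 (rule 106): 010000001001110
Gen 2 (rule 169): 000111100001100
Gen 3 (rule 18): 001000010010010
Gen 4 (rule 106): 010000100100100
Gen 5 (rule 169): 000110000000001
Gen 6 (rule 18): 001001000000010
Gen 7 (rule 106): 010010000000100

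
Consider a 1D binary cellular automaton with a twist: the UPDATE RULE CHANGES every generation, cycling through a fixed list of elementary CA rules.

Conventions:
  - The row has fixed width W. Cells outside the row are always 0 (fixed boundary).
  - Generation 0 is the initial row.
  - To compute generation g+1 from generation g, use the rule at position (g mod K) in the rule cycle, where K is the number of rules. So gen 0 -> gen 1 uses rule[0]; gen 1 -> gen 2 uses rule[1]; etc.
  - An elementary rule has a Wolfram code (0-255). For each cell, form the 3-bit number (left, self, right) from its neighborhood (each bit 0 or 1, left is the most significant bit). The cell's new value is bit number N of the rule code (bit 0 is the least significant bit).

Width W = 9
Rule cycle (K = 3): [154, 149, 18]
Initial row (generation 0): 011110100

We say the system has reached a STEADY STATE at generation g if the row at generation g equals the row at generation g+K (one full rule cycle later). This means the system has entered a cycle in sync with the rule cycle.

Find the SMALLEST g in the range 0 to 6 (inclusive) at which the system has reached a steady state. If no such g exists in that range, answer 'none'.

Answer: 3

Derivation:
Gen 0: 011110100
Gen 1 (rule 154): 111100010
Gen 2 (rule 149): 011011011
Gen 3 (rule 18): 100000000
Gen 4 (rule 154): 010000000
Gen 5 (rule 149): 011111111
Gen 6 (rule 18): 100000000
Gen 7 (rule 154): 010000000
Gen 8 (rule 149): 011111111
Gen 9 (rule 18): 100000000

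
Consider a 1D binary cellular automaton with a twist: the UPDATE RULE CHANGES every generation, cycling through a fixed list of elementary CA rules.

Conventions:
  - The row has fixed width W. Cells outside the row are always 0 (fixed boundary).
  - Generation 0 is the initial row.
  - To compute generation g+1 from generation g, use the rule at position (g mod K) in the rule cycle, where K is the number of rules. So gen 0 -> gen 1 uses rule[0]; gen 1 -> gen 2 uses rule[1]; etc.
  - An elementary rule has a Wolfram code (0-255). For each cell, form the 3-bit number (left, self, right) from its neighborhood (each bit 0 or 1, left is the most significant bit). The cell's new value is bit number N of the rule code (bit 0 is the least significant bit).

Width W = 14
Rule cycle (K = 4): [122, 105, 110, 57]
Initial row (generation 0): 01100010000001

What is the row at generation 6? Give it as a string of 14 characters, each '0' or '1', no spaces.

Gen 0: 01100010000001
Gen 1 (rule 122): 11110101000010
Gen 2 (rule 105): 10011010011000
Gen 3 (rule 110): 10111110111000
Gen 4 (rule 57): 01100001100111
Gen 5 (rule 122): 11110011111101
Gen 6 (rule 105): 10010010000110

Answer: 10010010000110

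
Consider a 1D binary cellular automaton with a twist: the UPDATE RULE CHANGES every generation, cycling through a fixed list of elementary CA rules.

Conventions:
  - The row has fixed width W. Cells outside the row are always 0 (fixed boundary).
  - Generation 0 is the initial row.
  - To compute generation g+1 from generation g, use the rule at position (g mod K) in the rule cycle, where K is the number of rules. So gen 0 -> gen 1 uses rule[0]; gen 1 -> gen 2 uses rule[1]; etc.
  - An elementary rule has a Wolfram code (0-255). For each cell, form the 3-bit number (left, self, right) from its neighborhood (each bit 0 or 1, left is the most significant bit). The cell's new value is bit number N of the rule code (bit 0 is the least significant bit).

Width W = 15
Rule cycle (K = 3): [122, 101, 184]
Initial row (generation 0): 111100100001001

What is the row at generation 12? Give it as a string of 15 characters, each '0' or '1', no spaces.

Gen 0: 111100100001001
Gen 1 (rule 122): 100111010010110
Gen 2 (rule 101): 100001110011010
Gen 3 (rule 184): 010001101010101
Gen 4 (rule 122): 101011110101010
Gen 5 (rule 101): 111100011111110
Gen 6 (rule 184): 111010011111101
Gen 7 (rule 122): 101101110000110
Gen 8 (rule 101): 110110010110010
Gen 9 (rule 184): 101101001101001
Gen 10 (rule 122): 011110111110110
Gen 11 (rule 101): 000011000011010
Gen 12 (rule 184): 000010100010101

Answer: 000010100010101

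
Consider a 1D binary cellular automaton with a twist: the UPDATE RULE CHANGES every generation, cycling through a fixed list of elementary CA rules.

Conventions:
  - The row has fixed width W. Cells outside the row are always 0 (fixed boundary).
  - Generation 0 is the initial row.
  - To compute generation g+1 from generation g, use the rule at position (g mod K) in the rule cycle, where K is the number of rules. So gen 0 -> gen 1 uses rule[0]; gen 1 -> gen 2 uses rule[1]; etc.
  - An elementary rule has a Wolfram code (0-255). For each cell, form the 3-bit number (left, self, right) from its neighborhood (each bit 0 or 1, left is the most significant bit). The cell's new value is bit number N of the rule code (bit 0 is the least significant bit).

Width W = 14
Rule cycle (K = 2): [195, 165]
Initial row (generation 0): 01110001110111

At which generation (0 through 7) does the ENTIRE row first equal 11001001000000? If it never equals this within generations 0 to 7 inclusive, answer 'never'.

Answer: 2

Derivation:
Gen 0: 01110001110111
Gen 1 (rule 195): 10110110110011
Gen 2 (rule 165): 11001001000000
Gen 3 (rule 195): 01010010011111
Gen 4 (rule 165): 01110010001110
Gen 5 (rule 195): 10110100110110
Gen 6 (rule 165): 11001100001000
Gen 7 (rule 195): 01010101110011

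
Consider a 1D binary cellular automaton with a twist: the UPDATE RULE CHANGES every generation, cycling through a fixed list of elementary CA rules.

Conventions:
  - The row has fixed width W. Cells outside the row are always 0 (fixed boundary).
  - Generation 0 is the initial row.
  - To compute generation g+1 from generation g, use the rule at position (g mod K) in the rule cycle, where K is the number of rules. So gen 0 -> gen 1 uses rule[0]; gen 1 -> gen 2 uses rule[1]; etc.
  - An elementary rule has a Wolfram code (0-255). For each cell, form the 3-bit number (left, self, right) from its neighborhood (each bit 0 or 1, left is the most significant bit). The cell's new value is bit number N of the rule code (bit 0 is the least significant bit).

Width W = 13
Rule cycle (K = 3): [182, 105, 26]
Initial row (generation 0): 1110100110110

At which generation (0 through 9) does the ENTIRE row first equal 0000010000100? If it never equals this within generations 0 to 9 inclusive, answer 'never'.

Gen 0: 1110100110110
Gen 1 (rule 182): 0101111001001
Gen 2 (rule 105): 0011001000000
Gen 3 (rule 26): 0110110100000
Gen 4 (rule 182): 1001001110000
Gen 5 (rule 105): 0000001010111
Gen 6 (rule 26): 0000010000100
Gen 7 (rule 182): 0000111001110
Gen 8 (rule 105): 1110101001010
Gen 9 (rule 26): 1000000110001

Answer: 6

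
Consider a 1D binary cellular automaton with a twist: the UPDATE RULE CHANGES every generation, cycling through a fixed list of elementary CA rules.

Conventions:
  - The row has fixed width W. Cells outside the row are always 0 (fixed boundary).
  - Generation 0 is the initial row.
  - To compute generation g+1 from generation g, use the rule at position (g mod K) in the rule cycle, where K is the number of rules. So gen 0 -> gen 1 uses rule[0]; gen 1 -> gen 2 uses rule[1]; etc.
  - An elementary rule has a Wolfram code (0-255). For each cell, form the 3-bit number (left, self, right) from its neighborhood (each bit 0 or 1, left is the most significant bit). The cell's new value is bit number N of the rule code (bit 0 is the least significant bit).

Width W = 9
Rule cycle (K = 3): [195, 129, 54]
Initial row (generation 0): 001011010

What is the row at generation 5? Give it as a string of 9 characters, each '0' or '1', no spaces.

Gen 0: 001011010
Gen 1 (rule 195): 110001000
Gen 2 (rule 129): 000100011
Gen 3 (rule 54): 001110100
Gen 4 (rule 195): 110110001
Gen 5 (rule 129): 000000100

Answer: 000000100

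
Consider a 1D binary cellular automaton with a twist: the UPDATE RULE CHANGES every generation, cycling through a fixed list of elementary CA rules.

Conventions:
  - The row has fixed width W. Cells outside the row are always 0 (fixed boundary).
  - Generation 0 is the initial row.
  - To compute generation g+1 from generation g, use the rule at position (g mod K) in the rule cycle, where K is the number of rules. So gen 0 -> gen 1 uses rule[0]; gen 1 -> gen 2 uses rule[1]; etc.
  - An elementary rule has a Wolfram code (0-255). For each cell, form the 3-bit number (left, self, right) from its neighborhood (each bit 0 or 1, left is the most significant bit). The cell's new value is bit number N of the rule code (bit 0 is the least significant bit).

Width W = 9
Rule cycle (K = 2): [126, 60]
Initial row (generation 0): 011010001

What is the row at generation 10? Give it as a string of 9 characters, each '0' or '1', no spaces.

Answer: 100011001

Derivation:
Gen 0: 011010001
Gen 1 (rule 126): 111111011
Gen 2 (rule 60): 100000110
Gen 3 (rule 126): 110001111
Gen 4 (rule 60): 101001000
Gen 5 (rule 126): 111111100
Gen 6 (rule 60): 100000010
Gen 7 (rule 126): 110000111
Gen 8 (rule 60): 101000100
Gen 9 (rule 126): 111101110
Gen 10 (rule 60): 100011001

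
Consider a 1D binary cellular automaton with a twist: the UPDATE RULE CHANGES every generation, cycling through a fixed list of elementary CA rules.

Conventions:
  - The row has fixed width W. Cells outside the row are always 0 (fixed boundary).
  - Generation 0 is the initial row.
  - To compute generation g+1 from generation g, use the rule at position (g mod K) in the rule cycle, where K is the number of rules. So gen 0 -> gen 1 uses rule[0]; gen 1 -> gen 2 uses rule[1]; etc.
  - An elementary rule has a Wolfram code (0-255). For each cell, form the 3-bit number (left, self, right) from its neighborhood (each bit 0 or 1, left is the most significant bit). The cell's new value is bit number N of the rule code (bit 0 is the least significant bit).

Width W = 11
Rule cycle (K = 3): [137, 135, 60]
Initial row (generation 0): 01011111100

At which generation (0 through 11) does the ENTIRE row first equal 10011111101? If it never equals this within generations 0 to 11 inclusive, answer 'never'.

Gen 0: 01011111100
Gen 1 (rule 137): 00011111001
Gen 2 (rule 135): 11101110011
Gen 3 (rule 60): 10011001010
Gen 4 (rule 137): 00010000000
Gen 5 (rule 135): 11110111111
Gen 6 (rule 60): 10001100000
Gen 7 (rule 137): 00101001111
Gen 8 (rule 135): 11101010110
Gen 9 (rule 60): 10011111101
Gen 10 (rule 137): 00011111000
Gen 11 (rule 135): 11101110011

Answer: 9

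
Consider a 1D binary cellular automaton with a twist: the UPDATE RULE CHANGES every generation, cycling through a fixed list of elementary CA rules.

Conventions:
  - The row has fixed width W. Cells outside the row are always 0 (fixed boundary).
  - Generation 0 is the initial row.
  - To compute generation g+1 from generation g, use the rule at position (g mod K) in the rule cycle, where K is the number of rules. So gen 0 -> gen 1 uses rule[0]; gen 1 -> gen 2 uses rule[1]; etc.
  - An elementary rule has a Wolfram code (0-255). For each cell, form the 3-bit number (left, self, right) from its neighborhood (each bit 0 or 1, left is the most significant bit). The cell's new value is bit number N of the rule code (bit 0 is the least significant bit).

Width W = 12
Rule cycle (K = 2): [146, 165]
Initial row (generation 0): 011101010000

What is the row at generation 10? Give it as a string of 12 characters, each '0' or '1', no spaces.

Gen 0: 011101010000
Gen 1 (rule 146): 101000001000
Gen 2 (rule 165): 111011101011
Gen 3 (rule 146): 010001000000
Gen 4 (rule 165): 010101011111
Gen 5 (rule 146): 100000001110
Gen 6 (rule 165): 101111100100
Gen 7 (rule 146): 000111011010
Gen 8 (rule 165): 110010100110
Gen 9 (rule 146): 001100011001
Gen 10 (rule 165): 100001000001

Answer: 100001000001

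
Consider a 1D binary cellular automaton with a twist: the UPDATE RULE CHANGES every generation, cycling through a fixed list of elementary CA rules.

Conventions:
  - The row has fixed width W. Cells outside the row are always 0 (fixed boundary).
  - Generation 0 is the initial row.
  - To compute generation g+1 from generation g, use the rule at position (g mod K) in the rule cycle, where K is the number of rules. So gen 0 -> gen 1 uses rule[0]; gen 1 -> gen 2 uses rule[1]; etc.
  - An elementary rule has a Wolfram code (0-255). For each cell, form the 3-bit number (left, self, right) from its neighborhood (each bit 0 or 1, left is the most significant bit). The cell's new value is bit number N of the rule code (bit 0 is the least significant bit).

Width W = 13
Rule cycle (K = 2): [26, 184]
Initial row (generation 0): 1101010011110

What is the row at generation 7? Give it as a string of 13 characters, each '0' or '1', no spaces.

Gen 0: 1101010011110
Gen 1 (rule 26): 1000001110001
Gen 2 (rule 184): 0100001101000
Gen 3 (rule 26): 1010011000100
Gen 4 (rule 184): 0101010100010
Gen 5 (rule 26): 1000000010101
Gen 6 (rule 184): 0100000001010
Gen 7 (rule 26): 1010000010001

Answer: 1010000010001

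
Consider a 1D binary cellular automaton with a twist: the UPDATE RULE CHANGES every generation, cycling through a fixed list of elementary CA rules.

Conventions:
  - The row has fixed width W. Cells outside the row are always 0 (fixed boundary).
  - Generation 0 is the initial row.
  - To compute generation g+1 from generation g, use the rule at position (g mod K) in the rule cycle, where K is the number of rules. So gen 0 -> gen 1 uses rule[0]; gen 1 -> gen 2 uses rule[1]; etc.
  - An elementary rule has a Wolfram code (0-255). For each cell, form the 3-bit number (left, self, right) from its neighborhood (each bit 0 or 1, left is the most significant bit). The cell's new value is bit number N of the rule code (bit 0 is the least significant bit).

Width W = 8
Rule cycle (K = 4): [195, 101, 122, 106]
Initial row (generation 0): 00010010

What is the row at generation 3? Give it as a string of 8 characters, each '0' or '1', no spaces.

Gen 0: 00010010
Gen 1 (rule 195): 11100100
Gen 2 (rule 101): 00100101
Gen 3 (rule 122): 01011010

Answer: 01011010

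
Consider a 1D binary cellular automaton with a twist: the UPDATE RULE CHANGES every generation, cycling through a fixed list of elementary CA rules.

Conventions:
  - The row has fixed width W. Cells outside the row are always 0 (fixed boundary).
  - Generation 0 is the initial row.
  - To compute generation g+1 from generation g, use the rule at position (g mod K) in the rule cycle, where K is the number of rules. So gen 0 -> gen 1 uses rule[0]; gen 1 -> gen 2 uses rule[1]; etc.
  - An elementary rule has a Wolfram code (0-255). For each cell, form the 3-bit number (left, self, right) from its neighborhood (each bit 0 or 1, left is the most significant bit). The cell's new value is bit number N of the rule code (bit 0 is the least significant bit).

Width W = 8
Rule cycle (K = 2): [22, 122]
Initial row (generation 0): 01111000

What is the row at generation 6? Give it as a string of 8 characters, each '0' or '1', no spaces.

Answer: 11101000

Derivation:
Gen 0: 01111000
Gen 1 (rule 22): 10000100
Gen 2 (rule 122): 01001010
Gen 3 (rule 22): 11111011
Gen 4 (rule 122): 10001111
Gen 5 (rule 22): 11010000
Gen 6 (rule 122): 11101000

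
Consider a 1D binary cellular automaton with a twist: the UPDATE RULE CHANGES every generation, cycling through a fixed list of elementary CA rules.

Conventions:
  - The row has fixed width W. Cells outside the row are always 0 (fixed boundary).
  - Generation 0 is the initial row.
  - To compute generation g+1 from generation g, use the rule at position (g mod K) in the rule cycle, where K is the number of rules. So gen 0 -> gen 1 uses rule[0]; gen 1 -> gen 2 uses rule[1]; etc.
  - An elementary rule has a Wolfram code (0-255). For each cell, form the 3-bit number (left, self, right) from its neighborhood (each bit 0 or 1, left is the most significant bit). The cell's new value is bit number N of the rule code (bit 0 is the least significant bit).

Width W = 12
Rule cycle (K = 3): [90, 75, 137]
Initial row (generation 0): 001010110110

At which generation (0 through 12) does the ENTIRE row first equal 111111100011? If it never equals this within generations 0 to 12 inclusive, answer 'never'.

Answer: never

Derivation:
Gen 0: 001010110110
Gen 1 (rule 90): 010000110111
Gen 2 (rule 75): 100111110101
Gen 3 (rule 137): 000111100000
Gen 4 (rule 90): 001100110000
Gen 5 (rule 75): 111101110111
Gen 6 (rule 137): 111001100110
Gen 7 (rule 90): 101111111111
Gen 8 (rule 75): 001000000001
Gen 9 (rule 137): 100011111100
Gen 10 (rule 90): 010110000110
Gen 11 (rule 75): 100110111110
Gen 12 (rule 137): 000100111100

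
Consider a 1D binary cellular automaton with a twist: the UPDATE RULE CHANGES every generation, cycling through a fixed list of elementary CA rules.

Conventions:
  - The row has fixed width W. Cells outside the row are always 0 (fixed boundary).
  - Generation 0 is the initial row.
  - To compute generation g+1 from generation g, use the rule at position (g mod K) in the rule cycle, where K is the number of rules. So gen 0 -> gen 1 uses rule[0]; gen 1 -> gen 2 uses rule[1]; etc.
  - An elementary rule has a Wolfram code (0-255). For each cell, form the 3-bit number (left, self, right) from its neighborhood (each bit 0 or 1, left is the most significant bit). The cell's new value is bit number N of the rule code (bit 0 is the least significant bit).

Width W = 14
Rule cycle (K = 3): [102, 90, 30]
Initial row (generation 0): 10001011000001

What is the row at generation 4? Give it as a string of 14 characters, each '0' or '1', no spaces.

Answer: 01001000000100

Derivation:
Gen 0: 10001011000001
Gen 1 (rule 102): 10011101000011
Gen 2 (rule 90): 01110100100111
Gen 3 (rule 30): 11000111111100
Gen 4 (rule 102): 01001000000100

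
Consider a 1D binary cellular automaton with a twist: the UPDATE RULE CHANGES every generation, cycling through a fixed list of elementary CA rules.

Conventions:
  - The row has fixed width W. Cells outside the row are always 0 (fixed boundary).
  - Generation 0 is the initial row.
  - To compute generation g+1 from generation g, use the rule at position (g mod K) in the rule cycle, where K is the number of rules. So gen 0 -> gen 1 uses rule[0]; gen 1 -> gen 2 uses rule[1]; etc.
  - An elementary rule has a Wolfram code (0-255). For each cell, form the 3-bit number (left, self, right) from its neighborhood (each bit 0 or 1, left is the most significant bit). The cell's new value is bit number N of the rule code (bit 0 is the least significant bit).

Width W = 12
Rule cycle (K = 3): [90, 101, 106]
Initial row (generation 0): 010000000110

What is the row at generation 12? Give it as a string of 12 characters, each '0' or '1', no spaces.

Answer: 010111010010

Derivation:
Gen 0: 010000000110
Gen 1 (rule 90): 101000001111
Gen 2 (rule 101): 111011100001
Gen 3 (rule 106): 101110100010
Gen 4 (rule 90): 001010010101
Gen 5 (rule 101): 101110011111
Gen 6 (rule 106): 011010110001
Gen 7 (rule 90): 111000111010
Gen 8 (rule 101): 001010001110
Gen 9 (rule 106): 010100011010
Gen 10 (rule 90): 100010111001
Gen 11 (rule 101): 101011001001
Gen 12 (rule 106): 010111010010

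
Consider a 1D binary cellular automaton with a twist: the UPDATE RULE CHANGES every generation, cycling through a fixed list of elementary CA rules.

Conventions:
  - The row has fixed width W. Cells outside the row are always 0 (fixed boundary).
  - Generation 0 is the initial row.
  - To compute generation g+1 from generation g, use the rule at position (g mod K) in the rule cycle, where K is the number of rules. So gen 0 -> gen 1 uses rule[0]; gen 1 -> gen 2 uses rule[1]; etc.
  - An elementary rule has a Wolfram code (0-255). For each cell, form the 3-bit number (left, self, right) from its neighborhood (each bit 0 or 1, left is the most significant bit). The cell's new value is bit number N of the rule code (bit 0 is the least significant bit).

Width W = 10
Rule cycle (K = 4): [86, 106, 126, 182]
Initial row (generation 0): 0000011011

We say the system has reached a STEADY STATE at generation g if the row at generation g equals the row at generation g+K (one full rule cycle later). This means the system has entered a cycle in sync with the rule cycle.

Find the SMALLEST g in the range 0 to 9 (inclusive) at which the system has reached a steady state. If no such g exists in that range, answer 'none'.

Gen 0: 0000011011
Gen 1 (rule 86): 0000101001
Gen 2 (rule 106): 0001010010
Gen 3 (rule 126): 0011111111
Gen 4 (rule 182): 0101111110
Gen 5 (rule 86): 1100000011
Gen 6 (rule 106): 1100000111
Gen 7 (rule 126): 1110001101
Gen 8 (rule 182): 0101010011
Gen 9 (rule 86): 1101011101
Gen 10 (rule 106): 1110110110
Gen 11 (rule 126): 1011111111
Gen 12 (rule 182): 1101111110
Gen 13 (rule 86): 0100000011

Answer: none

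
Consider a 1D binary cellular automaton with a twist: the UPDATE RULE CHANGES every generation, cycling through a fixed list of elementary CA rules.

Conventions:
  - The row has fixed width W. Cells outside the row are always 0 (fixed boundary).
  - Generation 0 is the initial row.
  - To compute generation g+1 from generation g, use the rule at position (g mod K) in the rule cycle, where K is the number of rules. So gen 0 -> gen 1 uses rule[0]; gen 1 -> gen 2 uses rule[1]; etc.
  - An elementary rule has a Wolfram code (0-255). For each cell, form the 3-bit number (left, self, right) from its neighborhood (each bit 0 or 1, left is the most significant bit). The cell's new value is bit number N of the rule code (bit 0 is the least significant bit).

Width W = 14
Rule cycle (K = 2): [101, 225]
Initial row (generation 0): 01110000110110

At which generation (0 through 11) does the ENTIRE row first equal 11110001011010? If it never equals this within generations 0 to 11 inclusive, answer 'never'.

Gen 0: 01110000110110
Gen 1 (rule 101): 00010110011010
Gen 2 (rule 225): 11001010001100
Gen 3 (rule 101): 01001110100101
Gen 4 (rule 225): 00000111000010
Gen 5 (rule 101): 11110001011010
Gen 6 (rule 225): 01110100101100
Gen 7 (rule 101): 00011100110101
Gen 8 (rule 225): 11001100011010
Gen 9 (rule 101): 01000101001110
Gen 10 (rule 225): 00010010000110
Gen 11 (rule 101): 11010010110010

Answer: 5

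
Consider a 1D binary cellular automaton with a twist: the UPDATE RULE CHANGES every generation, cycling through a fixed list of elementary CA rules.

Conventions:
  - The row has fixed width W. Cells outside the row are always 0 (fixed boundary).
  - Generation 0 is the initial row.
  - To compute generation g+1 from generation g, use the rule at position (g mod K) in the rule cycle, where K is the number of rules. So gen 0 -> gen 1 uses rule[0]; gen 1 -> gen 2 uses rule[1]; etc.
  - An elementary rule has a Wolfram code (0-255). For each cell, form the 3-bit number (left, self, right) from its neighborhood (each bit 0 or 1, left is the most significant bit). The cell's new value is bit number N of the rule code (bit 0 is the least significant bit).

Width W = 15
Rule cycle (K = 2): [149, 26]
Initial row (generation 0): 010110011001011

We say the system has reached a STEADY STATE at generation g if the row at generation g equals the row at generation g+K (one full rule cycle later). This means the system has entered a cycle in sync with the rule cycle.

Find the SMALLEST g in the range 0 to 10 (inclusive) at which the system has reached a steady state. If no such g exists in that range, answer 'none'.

Gen 0: 010110011001011
Gen 1 (rule 149): 010001000101000
Gen 2 (rule 26): 101010101000100
Gen 3 (rule 149): 101010101110111
Gen 4 (rule 26): 000000001000100
Gen 5 (rule 149): 111111101110111
Gen 6 (rule 26): 100000001000100
Gen 7 (rule 149): 111111101110111
Gen 8 (rule 26): 100000001000100
Gen 9 (rule 149): 111111101110111
Gen 10 (rule 26): 100000001000100
Gen 11 (rule 149): 111111101110111
Gen 12 (rule 26): 100000001000100

Answer: 5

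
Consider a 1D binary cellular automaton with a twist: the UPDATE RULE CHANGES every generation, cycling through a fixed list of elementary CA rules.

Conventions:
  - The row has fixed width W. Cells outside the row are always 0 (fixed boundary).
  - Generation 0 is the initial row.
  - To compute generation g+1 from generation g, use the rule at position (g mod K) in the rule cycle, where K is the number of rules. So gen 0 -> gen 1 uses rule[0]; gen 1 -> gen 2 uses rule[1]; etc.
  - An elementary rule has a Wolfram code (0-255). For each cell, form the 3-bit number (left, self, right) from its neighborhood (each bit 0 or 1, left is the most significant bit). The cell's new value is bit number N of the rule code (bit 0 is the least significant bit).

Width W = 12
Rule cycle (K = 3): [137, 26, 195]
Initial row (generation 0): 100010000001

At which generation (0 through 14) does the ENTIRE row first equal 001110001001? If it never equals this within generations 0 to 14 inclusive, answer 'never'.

Gen 0: 100010000001
Gen 1 (rule 137): 001000111100
Gen 2 (rule 26): 010101100010
Gen 3 (rule 195): 100000101100
Gen 4 (rule 137): 001110001001
Gen 5 (rule 26): 011001010110
Gen 6 (rule 195): 101010000010
Gen 7 (rule 137): 000000111000
Gen 8 (rule 26): 000001100100
Gen 9 (rule 195): 111110101001
Gen 10 (rule 137): 111100000000
Gen 11 (rule 26): 100010000000
Gen 12 (rule 195): 001100111111
Gen 13 (rule 137): 101000111110
Gen 14 (rule 26): 000101100001

Answer: 4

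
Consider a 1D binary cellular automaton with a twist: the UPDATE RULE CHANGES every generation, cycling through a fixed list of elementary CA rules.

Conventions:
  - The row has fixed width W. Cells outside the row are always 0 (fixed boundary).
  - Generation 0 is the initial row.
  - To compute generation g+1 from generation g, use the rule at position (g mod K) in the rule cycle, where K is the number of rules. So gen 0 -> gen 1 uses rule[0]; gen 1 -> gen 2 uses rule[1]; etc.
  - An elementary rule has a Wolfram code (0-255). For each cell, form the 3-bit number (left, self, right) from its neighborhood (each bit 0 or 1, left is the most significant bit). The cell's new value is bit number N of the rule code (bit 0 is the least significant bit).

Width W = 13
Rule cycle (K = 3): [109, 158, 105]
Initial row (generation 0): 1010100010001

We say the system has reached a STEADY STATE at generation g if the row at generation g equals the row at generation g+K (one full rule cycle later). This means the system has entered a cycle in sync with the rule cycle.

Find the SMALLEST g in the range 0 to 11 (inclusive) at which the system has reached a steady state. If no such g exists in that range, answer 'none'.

Answer: none

Derivation:
Gen 0: 1010100010001
Gen 1 (rule 109): 1111101010101
Gen 2 (rule 158): 1111001010101
Gen 3 (rule 105): 1001000101010
Gen 4 (rule 109): 1001010111110
Gen 5 (rule 158): 1111010111101
Gen 6 (rule 105): 1001101100110
Gen 7 (rule 109): 1001111100110
Gen 8 (rule 158): 1111111011101
Gen 9 (rule 105): 1000001110110
Gen 10 (rule 109): 1011101011110
Gen 11 (rule 158): 1011001011101
Gen 12 (rule 105): 0111000110110
Gen 13 (rule 109): 0101010111110
Gen 14 (rule 158): 1101010111101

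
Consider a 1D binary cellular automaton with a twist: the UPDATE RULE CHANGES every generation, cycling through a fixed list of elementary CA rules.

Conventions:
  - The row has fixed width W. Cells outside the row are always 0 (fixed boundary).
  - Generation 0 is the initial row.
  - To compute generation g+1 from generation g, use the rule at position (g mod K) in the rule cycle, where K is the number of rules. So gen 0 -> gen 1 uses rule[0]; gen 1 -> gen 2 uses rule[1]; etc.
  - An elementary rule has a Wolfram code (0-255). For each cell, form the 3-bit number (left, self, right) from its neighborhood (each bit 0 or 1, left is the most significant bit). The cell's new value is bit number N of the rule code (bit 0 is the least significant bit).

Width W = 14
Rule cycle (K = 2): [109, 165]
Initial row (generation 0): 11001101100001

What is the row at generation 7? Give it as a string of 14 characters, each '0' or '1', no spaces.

Answer: 10111111111110

Derivation:
Gen 0: 11001101100001
Gen 1 (rule 109): 11001111101101
Gen 2 (rule 165): 00000111010011
Gen 3 (rule 109): 11110101110011
Gen 4 (rule 165): 01101110100000
Gen 5 (rule 109): 01111011101111
Gen 6 (rule 165): 00110101010110
Gen 7 (rule 109): 10111111111110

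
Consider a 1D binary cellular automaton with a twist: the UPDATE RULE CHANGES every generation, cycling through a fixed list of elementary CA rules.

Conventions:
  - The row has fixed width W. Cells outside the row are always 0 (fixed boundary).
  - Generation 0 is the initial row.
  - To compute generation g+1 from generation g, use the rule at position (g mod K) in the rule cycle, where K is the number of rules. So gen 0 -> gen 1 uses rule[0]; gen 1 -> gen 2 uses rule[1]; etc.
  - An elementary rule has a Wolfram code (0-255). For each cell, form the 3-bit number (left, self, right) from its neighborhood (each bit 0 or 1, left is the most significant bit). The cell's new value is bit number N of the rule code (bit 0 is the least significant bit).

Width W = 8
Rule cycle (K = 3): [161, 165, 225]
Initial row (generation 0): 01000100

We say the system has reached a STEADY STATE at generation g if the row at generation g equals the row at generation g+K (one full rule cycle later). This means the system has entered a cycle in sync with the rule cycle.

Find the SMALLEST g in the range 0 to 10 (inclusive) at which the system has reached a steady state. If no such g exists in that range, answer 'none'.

Gen 0: 01000100
Gen 1 (rule 161): 00010001
Gen 2 (rule 165): 11010101
Gen 3 (rule 225): 01101010
Gen 4 (rule 161): 00010100
Gen 5 (rule 165): 11011101
Gen 6 (rule 225): 01101110
Gen 7 (rule 161): 00010100
Gen 8 (rule 165): 11011101
Gen 9 (rule 225): 01101110
Gen 10 (rule 161): 00010100
Gen 11 (rule 165): 11011101
Gen 12 (rule 225): 01101110
Gen 13 (rule 161): 00010100

Answer: 4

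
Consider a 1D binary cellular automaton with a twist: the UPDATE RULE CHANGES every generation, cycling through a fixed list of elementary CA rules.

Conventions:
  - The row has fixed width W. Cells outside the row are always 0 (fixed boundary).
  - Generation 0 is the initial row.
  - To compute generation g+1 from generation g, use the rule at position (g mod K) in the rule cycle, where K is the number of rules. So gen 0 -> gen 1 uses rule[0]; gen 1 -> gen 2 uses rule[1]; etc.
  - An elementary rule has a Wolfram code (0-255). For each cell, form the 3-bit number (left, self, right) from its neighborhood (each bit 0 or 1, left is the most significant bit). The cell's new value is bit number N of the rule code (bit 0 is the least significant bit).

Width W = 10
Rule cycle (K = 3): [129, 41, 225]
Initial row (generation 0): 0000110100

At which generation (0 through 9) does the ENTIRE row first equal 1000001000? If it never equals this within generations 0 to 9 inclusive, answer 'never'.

Gen 0: 0000110100
Gen 1 (rule 129): 1110000001
Gen 2 (rule 41): 1000111100
Gen 3 (rule 225): 0010011101
Gen 4 (rule 129): 1000001000
Gen 5 (rule 41): 0011100011
Gen 6 (rule 225): 1001101001
Gen 7 (rule 129): 0000000000
Gen 8 (rule 41): 1111111111
Gen 9 (rule 225): 0111111111

Answer: 4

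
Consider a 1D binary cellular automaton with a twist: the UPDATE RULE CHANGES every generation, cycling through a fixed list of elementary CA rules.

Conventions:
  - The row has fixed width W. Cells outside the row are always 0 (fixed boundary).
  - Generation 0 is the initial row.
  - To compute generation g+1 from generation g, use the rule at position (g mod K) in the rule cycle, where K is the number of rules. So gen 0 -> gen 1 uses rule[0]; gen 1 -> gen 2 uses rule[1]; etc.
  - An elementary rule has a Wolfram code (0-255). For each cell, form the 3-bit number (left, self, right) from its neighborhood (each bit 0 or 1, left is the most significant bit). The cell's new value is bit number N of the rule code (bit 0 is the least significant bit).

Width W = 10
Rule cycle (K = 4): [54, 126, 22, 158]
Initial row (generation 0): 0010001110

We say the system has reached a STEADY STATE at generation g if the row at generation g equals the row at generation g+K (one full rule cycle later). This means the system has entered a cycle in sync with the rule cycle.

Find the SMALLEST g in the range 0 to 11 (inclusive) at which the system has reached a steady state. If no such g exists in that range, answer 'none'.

Answer: 3

Derivation:
Gen 0: 0010001110
Gen 1 (rule 54): 0111010001
Gen 2 (rule 126): 1101111011
Gen 3 (rule 22): 0000000000
Gen 4 (rule 158): 0000000000
Gen 5 (rule 54): 0000000000
Gen 6 (rule 126): 0000000000
Gen 7 (rule 22): 0000000000
Gen 8 (rule 158): 0000000000
Gen 9 (rule 54): 0000000000
Gen 10 (rule 126): 0000000000
Gen 11 (rule 22): 0000000000
Gen 12 (rule 158): 0000000000
Gen 13 (rule 54): 0000000000
Gen 14 (rule 126): 0000000000
Gen 15 (rule 22): 0000000000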